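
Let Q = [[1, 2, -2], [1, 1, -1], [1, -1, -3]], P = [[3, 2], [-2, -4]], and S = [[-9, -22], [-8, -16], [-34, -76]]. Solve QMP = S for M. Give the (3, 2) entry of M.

-5

M = Q⁻¹SP⁻¹ (apply Q⁻¹ on the left and P⁻¹ on the right).
Q has determinant 4; Q⁻¹ = [[-1, 2, 0], [1/2, -1/4, -1/4], [-1/2, 3/4, -1/4]].
det P = -8, so P⁻¹ = [[1/2, 1/4], [-1/4, -3/8]].
Q⁻¹S = [[-7, -10], [6, 12], [7, 18]].
M = (Q⁻¹S)P⁻¹ = [[-1, 2], [0, -3], [-1, -5]].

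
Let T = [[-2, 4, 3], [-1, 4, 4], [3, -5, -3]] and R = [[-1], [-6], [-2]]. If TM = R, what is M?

M = [[-2], [1], [-3]]

Left-multiplying both sides by T⁻¹ gives M = T⁻¹R.
T has determinant -1; T⁻¹ = [[-8, 3, -4], [-9, 3, -5], [7, -2, 4]].
M = T⁻¹R = [[-8, 3, -4], [-9, 3, -5], [7, -2, 4]] · [[-1], [-6], [-2]] = [[-2], [1], [-3]].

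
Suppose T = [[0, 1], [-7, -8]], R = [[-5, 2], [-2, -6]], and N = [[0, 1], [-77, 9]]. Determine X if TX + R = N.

X = [[5, -1], [5, -1]]

TX = N − R = [[5, -1], [-75, 15]].
Since T multiplies X on the left, X = T⁻¹(N − R).
det T = 7, so T⁻¹ = [[-8/7, -1/7], [1, 0]].
X = T⁻¹(N − R) = [[5, -1], [5, -1]].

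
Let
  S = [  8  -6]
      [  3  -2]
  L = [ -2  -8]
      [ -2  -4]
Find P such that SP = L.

P = [[-4, -4], [-5, -4]]

Left-multiplying both sides by S⁻¹ gives P = S⁻¹L.
S has determinant 2; S⁻¹ = [[-1, 3], [-3/2, 4]].
P = S⁻¹L = [[-1, 3], [-3/2, 4]] · [[-2, -8], [-2, -4]] = [[-4, -4], [-5, -4]].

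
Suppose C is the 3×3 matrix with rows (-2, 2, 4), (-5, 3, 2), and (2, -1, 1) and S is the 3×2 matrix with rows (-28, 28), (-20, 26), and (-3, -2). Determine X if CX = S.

X = [[1, 0], [-1, 6], [-6, 4]]

Left-multiplying both sides by C⁻¹ gives X = C⁻¹S.
C has determinant 4; C⁻¹ = [[5/4, -3/2, -2], [9/4, -5/2, -4], [-1/4, 1/2, 1]].
X = C⁻¹S = [[5/4, -3/2, -2], [9/4, -5/2, -4], [-1/4, 1/2, 1]] · [[-28, 28], [-20, 26], [-3, -2]] = [[1, 0], [-1, 6], [-6, 4]].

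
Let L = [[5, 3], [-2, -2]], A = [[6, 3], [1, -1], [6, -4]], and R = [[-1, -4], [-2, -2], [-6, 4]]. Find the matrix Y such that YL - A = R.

YL = R + A = [[5, -1], [-1, -3], [0, 0]].
L is on the right of Y, so right-multiply by L⁻¹: Y = (R + A)L⁻¹.
det L = -4, so L⁻¹ = [[1/2, 3/4], [-1/2, -5/4]].
Y = (R + A)L⁻¹ = [[3, 5], [1, 3], [0, 0]].

Y = [[3, 5], [1, 3], [0, 0]]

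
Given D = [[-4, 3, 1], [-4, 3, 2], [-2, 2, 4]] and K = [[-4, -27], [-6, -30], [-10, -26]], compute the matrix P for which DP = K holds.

Left-multiplying both sides by D⁻¹ gives P = D⁻¹K.
D has determinant 2; D⁻¹ = [[4, -5, 3/2], [6, -7, 2], [-1, 1, 0]].
P = D⁻¹K = [[4, -5, 3/2], [6, -7, 2], [-1, 1, 0]] · [[-4, -27], [-6, -30], [-10, -26]] = [[-1, 3], [-2, -4], [-2, -3]].

P = [[-1, 3], [-2, -4], [-2, -3]]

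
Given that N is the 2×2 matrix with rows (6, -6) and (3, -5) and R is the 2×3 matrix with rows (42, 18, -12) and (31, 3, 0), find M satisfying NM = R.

M = [[2, 6, -5], [-5, 3, -3]]

Left-multiplying both sides by N⁻¹ gives M = N⁻¹R.
N has determinant -12; N⁻¹ = [[5/12, -1/2], [1/4, -1/2]].
M = N⁻¹R = [[5/12, -1/2], [1/4, -1/2]] · [[42, 18, -12], [31, 3, 0]] = [[2, 6, -5], [-5, 3, -3]].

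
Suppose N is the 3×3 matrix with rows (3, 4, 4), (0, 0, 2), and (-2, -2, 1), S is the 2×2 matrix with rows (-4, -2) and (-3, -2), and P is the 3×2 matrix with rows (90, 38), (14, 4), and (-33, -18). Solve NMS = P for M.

Left-multiply by N⁻¹ and right-multiply by S⁻¹: M = N⁻¹PS⁻¹.
det N = -4, so N⁻¹ = [[-1, 3, -2], [1, -11/4, 3/2], [0, 1/2, 0]].
det S = 2; the adjugate gives S⁻¹ = [[-1, 1], [3/2, -2]].
N⁻¹P = [[18, 10], [2, 0], [7, 2]].
M = (N⁻¹P)S⁻¹ = [[-3, -2], [-2, 2], [-4, 3]].

M = [[-3, -2], [-2, 2], [-4, 3]]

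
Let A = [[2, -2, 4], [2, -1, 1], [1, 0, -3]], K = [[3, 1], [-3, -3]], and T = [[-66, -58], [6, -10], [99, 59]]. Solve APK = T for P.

Left-multiply by A⁻¹ and right-multiply by K⁻¹: P = A⁻¹TK⁻¹.
det A = -4; the adjugate gives A⁻¹ = [[-3/4, 3/2, -1/2], [-7/4, 5/2, -3/2], [-1/4, 1/2, -1/2]].
det K = -6; the adjugate gives K⁻¹ = [[1/2, 1/6], [-1/2, -1/2]].
A⁻¹T = [[9, -1], [-18, -12], [-30, -20]].
P = (A⁻¹T)K⁻¹ = [[5, 2], [-3, 3], [-5, 5]].

P = [[5, 2], [-3, 3], [-5, 5]]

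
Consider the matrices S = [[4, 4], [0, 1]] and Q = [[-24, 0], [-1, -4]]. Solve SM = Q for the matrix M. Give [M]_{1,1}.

-5

Since S multiplies M on the left, M = S⁻¹Q.
S has determinant 4; S⁻¹ = [[1/4, -1], [0, 1]].
M = S⁻¹Q = [[1/4, -1], [0, 1]] · [[-24, 0], [-1, -4]] = [[-5, 4], [-1, -4]].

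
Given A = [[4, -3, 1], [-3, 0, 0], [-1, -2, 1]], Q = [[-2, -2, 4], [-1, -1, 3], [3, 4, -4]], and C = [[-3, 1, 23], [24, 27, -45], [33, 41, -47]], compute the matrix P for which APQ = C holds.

Left-multiply by A⁻¹ and right-multiply by Q⁻¹: P = A⁻¹CQ⁻¹.
det A = -3, so A⁻¹ = [[0, -1/3, 0], [-1, -5/3, 1], [-2, -11/3, 3]].
Q has determinant 2; Q⁻¹ = [[-4, 4, -1], [5/2, -2, 1], [-1/2, 1, 0]].
A⁻¹C = [[-8, -9, 15], [-4, -5, 5], [17, 22, -22]].
P = (A⁻¹C)Q⁻¹ = [[2, 1, -1], [1, -1, -1], [-2, 2, 5]].

P = [[2, 1, -1], [1, -1, -1], [-2, 2, 5]]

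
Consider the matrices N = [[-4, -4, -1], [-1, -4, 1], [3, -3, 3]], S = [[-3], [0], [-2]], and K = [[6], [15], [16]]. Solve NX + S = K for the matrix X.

X = [[0], [-3], [3]]

NX = K − S = [[9], [15], [18]].
Left-multiplying both sides by N⁻¹ gives X = N⁻¹(K − S).
det N = -3; the adjugate gives N⁻¹ = [[3, -5, 8/3], [-2, 3, -5/3], [-5, 8, -4]].
X = N⁻¹(K − S) = [[0], [-3], [3]].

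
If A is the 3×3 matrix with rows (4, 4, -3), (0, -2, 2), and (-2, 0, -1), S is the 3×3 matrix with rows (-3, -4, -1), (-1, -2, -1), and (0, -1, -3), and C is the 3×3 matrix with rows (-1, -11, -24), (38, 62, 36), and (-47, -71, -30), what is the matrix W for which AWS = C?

Left-multiply by A⁻¹ and right-multiply by S⁻¹: W = A⁻¹CS⁻¹.
det A = 4; the adjugate gives A⁻¹ = [[1/2, 1, 1/2], [-1, -5/2, -2], [-1, -2, -2]].
S has determinant -4; S⁻¹ = [[-5/4, 11/4, -1/2], [3/4, -9/4, 1/2], [-1/4, 3/4, -1/2]].
A⁻¹C = [[14, 21, 9], [0, -2, -6], [19, 29, 12]].
W = (A⁻¹C)S⁻¹ = [[-4, -2, -1], [0, 0, 2], [-5, -4, -1]].

W = [[-4, -2, -1], [0, 0, 2], [-5, -4, -1]]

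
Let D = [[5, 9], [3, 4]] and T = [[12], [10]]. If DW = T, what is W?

W = [[6], [-2]]

D is on the left of W, so left-multiply by D⁻¹: W = D⁻¹T.
D has determinant -7; D⁻¹ = [[-4/7, 9/7], [3/7, -5/7]].
W = D⁻¹T = [[-4/7, 9/7], [3/7, -5/7]] · [[12], [10]] = [[6], [-2]].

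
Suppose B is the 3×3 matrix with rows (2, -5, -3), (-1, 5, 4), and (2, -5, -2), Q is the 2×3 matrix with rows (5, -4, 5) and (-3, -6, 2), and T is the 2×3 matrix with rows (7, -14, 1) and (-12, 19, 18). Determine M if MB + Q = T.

M = [[-4, -2, 4], [-4, 1, 0]]

MB = T − Q = [[2, -10, -4], [-9, 25, 16]].
B is on the right of M, so right-multiply by B⁻¹: M = (T − Q)B⁻¹.
det B = 5, so B⁻¹ = [[2, 1, -1], [6/5, 2/5, -1], [-1, 0, 1]].
M = (T − Q)B⁻¹ = [[-4, -2, 4], [-4, 1, 0]].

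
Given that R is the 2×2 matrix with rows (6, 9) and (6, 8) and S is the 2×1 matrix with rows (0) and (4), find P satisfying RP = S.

P = [[6], [-4]]

Left-multiplying both sides by R⁻¹ gives P = R⁻¹S.
det R = -6; the adjugate gives R⁻¹ = [[-4/3, 3/2], [1, -1]].
P = R⁻¹S = [[-4/3, 3/2], [1, -1]] · [[0], [4]] = [[6], [-4]].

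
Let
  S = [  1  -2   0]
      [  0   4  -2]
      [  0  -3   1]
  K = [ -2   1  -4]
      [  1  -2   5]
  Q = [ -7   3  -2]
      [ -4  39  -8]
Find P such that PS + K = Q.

P = [[-5, 1, 4], [-5, 4, -5]]

PS = Q − K = [[-5, 2, 2], [-5, 41, -13]].
Since S sits to the right of P, P = (Q − K)S⁻¹.
det S = -2; the adjugate gives S⁻¹ = [[1, -1, -2], [0, -1/2, -1], [0, -3/2, -2]].
P = (Q − K)S⁻¹ = [[-5, 1, 4], [-5, 4, -5]].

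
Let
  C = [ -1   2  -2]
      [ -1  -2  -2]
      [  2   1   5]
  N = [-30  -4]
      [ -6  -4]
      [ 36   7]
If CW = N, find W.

W = [[6, 6], [-6, 0], [6, -1]]

Since C multiplies W on the left, W = C⁻¹N.
det C = 4; the adjugate gives C⁻¹ = [[-2, -3, -2], [1/4, -1/4, 0], [3/4, 5/4, 1]].
W = C⁻¹N = [[-2, -3, -2], [1/4, -1/4, 0], [3/4, 5/4, 1]] · [[-30, -4], [-6, -4], [36, 7]] = [[6, 6], [-6, 0], [6, -1]].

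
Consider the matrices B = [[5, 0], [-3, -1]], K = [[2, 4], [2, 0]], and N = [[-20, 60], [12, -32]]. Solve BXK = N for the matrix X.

X = B⁻¹NK⁻¹ (apply B⁻¹ on the left and K⁻¹ on the right).
det B = -5; the adjugate gives B⁻¹ = [[1/5, 0], [-3/5, -1]].
det K = -8, so K⁻¹ = [[0, 1/2], [1/4, -1/4]].
B⁻¹N = [[-4, 12], [0, -4]].
X = (B⁻¹N)K⁻¹ = [[3, -5], [-1, 1]].

X = [[3, -5], [-1, 1]]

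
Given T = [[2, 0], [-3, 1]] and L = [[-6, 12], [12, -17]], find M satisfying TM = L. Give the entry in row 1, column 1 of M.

T is on the left of M, so left-multiply by T⁻¹: M = T⁻¹L.
T has determinant 2; T⁻¹ = [[1/2, 0], [3/2, 1]].
M = T⁻¹L = [[1/2, 0], [3/2, 1]] · [[-6, 12], [12, -17]] = [[-3, 6], [3, 1]].

-3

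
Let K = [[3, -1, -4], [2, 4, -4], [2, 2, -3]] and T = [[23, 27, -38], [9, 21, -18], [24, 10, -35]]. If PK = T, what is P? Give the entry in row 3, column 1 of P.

4

Right-multiplying both sides by K⁻¹ gives P = TK⁻¹.
K has determinant 6; K⁻¹ = [[-2/3, -11/6, 10/3], [-1/3, -1/6, 2/3], [-2/3, -4/3, 7/3]].
P = TK⁻¹ = [[23, 27, -38], [9, 21, -18], [24, 10, -35]] · [[-2/3, -11/6, 10/3], [-1/3, -1/6, 2/3], [-2/3, -4/3, 7/3]] = [[1, 4, 6], [-1, 4, 2], [4, 1, 5]].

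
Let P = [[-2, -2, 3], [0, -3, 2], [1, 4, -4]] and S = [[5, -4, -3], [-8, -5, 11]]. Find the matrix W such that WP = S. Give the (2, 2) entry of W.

-3

P is on the right of W, so right-multiply by P⁻¹: W = SP⁻¹.
P has determinant -3; P⁻¹ = [[-4/3, -4/3, -5/3], [-2/3, -5/3, -4/3], [-1, -2, -2]].
W = SP⁻¹ = [[5, -4, -3], [-8, -5, 11]] · [[-4/3, -4/3, -5/3], [-2/3, -5/3, -4/3], [-1, -2, -2]] = [[-1, 6, 3], [3, -3, -2]].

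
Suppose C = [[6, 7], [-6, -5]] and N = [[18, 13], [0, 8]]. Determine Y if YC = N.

Since C sits to the right of Y, Y = NC⁻¹.
det C = 12; the adjugate gives C⁻¹ = [[-5/12, -7/12], [1/2, 1/2]].
Y = NC⁻¹ = [[18, 13], [0, 8]] · [[-5/12, -7/12], [1/2, 1/2]] = [[-1, -4], [4, 4]].

Y = [[-1, -4], [4, 4]]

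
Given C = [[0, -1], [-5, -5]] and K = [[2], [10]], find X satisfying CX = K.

X = [[0], [-2]]

Left-multiplying both sides by C⁻¹ gives X = C⁻¹K.
C has determinant -5; C⁻¹ = [[1, -1/5], [-1, 0]].
X = C⁻¹K = [[1, -1/5], [-1, 0]] · [[2], [10]] = [[0], [-2]].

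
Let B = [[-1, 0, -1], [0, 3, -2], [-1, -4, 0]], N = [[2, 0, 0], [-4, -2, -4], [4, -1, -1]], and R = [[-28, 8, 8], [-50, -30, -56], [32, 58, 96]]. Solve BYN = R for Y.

Isolating Y: multiply by B⁻¹ from the left and N⁻¹ from the right, so Y = B⁻¹RN⁻¹.
det B = 5; the adjugate gives B⁻¹ = [[-8/5, 4/5, 3/5], [2/5, -1/5, -2/5], [3/5, -4/5, -3/5]].
det N = -4, so N⁻¹ = [[1/2, 0, 0], [5, 1/2, -2], [-3, -1/2, 1]].
B⁻¹R = [[24, -2, 0], [-14, -14, -24], [4, -6, -8]].
Y = (B⁻¹R)N⁻¹ = [[2, -1, 4], [-5, 5, 4], [-4, 1, 4]].

Y = [[2, -1, 4], [-5, 5, 4], [-4, 1, 4]]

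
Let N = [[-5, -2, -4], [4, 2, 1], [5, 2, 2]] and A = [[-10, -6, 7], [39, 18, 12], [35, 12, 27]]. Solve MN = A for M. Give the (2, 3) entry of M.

3

N is on the right of M, so right-multiply by N⁻¹: M = AN⁻¹.
N has determinant 4; N⁻¹ = [[1/2, -1, 3/2], [-3/4, 5/2, -11/4], [-1/2, 0, -1/2]].
M = AN⁻¹ = [[-10, -6, 7], [39, 18, 12], [35, 12, 27]] · [[1/2, -1, 3/2], [-3/4, 5/2, -11/4], [-1/2, 0, -1/2]] = [[-4, -5, -2], [0, 6, 3], [-5, -5, 6]].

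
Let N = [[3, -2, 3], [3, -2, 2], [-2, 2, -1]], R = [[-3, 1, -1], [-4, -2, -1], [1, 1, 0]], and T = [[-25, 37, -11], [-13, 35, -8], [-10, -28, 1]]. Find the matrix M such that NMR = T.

Left-multiply by N⁻¹ and right-multiply by R⁻¹: M = N⁻¹TR⁻¹.
N has determinant 2; N⁻¹ = [[-1, 2, 1], [-1/2, 3/2, 3/2], [1, -1, 0]].
R has determinant -2; R⁻¹ = [[-1/2, 1/2, 3/2], [1/2, -1/2, -1/2], [1, -2, -5]].
N⁻¹T = [[-11, 5, -4], [-22, -8, -5], [-12, 2, -3]].
M = (N⁻¹T)R⁻¹ = [[4, 0, 1], [2, 3, -4], [4, -1, -4]].

M = [[4, 0, 1], [2, 3, -4], [4, -1, -4]]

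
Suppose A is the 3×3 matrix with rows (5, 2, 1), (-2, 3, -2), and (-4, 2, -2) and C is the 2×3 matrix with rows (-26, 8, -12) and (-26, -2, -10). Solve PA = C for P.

Since A sits to the right of P, P = CA⁻¹.
A has determinant 6; A⁻¹ = [[-1/3, 1, -7/6], [2/3, -1, 4/3], [4/3, -3, 19/6]].
P = CA⁻¹ = [[-26, 8, -12], [-26, -2, -10]] · [[-1/3, 1, -7/6], [2/3, -1, 4/3], [4/3, -3, 19/6]] = [[-2, 2, 3], [-6, 6, -4]].

P = [[-2, 2, 3], [-6, 6, -4]]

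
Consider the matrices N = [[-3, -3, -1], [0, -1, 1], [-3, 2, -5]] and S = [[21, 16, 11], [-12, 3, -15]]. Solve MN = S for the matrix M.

N is on the right of M, so right-multiply by N⁻¹: M = SN⁻¹.
N has determinant 3; N⁻¹ = [[1, -17/3, -4/3], [-1, 4, 1], [-1, 5, 1]].
M = SN⁻¹ = [[21, 16, 11], [-12, 3, -15]] · [[1, -17/3, -4/3], [-1, 4, 1], [-1, 5, 1]] = [[-6, 0, -1], [0, 5, 4]].

M = [[-6, 0, -1], [0, 5, 4]]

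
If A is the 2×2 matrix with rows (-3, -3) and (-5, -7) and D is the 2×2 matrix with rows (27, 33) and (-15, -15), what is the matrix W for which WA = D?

W = [[-4, -3], [5, 0]]

Since A sits to the right of W, W = DA⁻¹.
A has determinant 6; A⁻¹ = [[-7/6, 1/2], [5/6, -1/2]].
W = DA⁻¹ = [[27, 33], [-15, -15]] · [[-7/6, 1/2], [5/6, -1/2]] = [[-4, -3], [5, 0]].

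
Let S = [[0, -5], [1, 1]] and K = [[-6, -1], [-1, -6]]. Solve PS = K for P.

P = [[-1, -6], [1, -1]]

S is on the right of P, so right-multiply by S⁻¹: P = KS⁻¹.
det S = 5; the adjugate gives S⁻¹ = [[1/5, 1], [-1/5, 0]].
P = KS⁻¹ = [[-6, -1], [-1, -6]] · [[1/5, 1], [-1/5, 0]] = [[-1, -6], [1, -1]].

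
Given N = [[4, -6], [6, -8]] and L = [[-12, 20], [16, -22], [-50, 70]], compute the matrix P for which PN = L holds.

P = [[-6, 2], [1, 2], [-5, -5]]

N is on the right of P, so right-multiply by N⁻¹: P = LN⁻¹.
det N = 4; the adjugate gives N⁻¹ = [[-2, 3/2], [-3/2, 1]].
P = LN⁻¹ = [[-12, 20], [16, -22], [-50, 70]] · [[-2, 3/2], [-3/2, 1]] = [[-6, 2], [1, 2], [-5, -5]].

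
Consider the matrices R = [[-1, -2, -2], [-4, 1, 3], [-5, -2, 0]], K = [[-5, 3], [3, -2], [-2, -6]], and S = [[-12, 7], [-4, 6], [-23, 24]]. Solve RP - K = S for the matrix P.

RP = S + K = [[-17, 10], [-1, 4], [-25, 18]].
R is on the left of P, so left-multiply by R⁻¹: P = R⁻¹(S + K).
det R = -2, so R⁻¹ = [[-3, -2, 2], [15/2, 5, -11/2], [-13/2, -4, 9/2]].
P = R⁻¹(S + K) = [[3, -2], [5, -4], [2, 0]].

P = [[3, -2], [5, -4], [2, 0]]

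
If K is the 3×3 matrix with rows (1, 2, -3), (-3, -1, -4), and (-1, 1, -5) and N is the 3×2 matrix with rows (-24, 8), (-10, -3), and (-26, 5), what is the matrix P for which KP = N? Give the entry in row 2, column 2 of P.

Left-multiplying both sides by K⁻¹ gives P = K⁻¹N.
K has determinant -1; K⁻¹ = [[-9, -7, 11], [11, 8, -13], [4, 3, -5]].
P = K⁻¹N = [[-9, -7, 11], [11, 8, -13], [4, 3, -5]] · [[-24, 8], [-10, -3], [-26, 5]] = [[0, 4], [-6, -1], [4, -2]].

-1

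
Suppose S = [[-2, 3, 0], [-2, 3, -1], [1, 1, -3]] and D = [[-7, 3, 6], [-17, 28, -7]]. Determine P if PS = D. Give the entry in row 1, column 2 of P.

S is on the right of P, so right-multiply by S⁻¹: P = DS⁻¹.
S has determinant -5; S⁻¹ = [[8/5, -9/5, 3/5], [7/5, -6/5, 2/5], [1, -1, 0]].
P = DS⁻¹ = [[-7, 3, 6], [-17, 28, -7]] · [[8/5, -9/5, 3/5], [7/5, -6/5, 2/5], [1, -1, 0]] = [[-1, 3, -3], [5, 4, 1]].

3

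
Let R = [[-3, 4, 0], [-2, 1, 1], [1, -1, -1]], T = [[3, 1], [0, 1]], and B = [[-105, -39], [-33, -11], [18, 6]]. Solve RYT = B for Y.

Isolating Y: multiply by R⁻¹ from the left and T⁻¹ from the right, so Y = R⁻¹BT⁻¹.
R has determinant -4; R⁻¹ = [[0, -1, -1], [1/4, -3/4, -3/4], [-1/4, -1/4, -5/4]].
T has determinant 3; T⁻¹ = [[1/3, -1/3], [0, 1]].
R⁻¹B = [[15, 5], [-15, -6], [12, 5]].
Y = (R⁻¹B)T⁻¹ = [[5, 0], [-5, -1], [4, 1]].

Y = [[5, 0], [-5, -1], [4, 1]]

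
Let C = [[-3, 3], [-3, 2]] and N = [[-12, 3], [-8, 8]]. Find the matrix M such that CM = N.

Left-multiplying both sides by C⁻¹ gives M = C⁻¹N.
C has determinant 3; C⁻¹ = [[2/3, -1], [1, -1]].
M = C⁻¹N = [[2/3, -1], [1, -1]] · [[-12, 3], [-8, 8]] = [[0, -6], [-4, -5]].

M = [[0, -6], [-4, -5]]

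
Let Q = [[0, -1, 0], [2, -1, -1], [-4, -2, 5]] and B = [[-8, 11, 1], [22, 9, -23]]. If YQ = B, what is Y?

Y = [[-3, -6, -1], [-4, 3, -4]]

Right-multiplying both sides by Q⁻¹ gives Y = BQ⁻¹.
det Q = 6; the adjugate gives Q⁻¹ = [[-7/6, 5/6, 1/6], [-1, 0, 0], [-4/3, 2/3, 1/3]].
Y = BQ⁻¹ = [[-8, 11, 1], [22, 9, -23]] · [[-7/6, 5/6, 1/6], [-1, 0, 0], [-4/3, 2/3, 1/3]] = [[-3, -6, -1], [-4, 3, -4]].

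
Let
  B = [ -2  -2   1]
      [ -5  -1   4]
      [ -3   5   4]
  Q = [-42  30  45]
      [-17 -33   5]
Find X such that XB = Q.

B is on the right of X, so right-multiply by B⁻¹: X = QB⁻¹.
B has determinant 4; B⁻¹ = [[-6, 13/4, -7/4], [2, -5/4, 3/4], [-7, 4, -2]].
X = QB⁻¹ = [[-42, 30, 45], [-17, -33, 5]] · [[-6, 13/4, -7/4], [2, -5/4, 3/4], [-7, 4, -2]] = [[-3, 6, 6], [1, 6, -5]].

X = [[-3, 6, 6], [1, 6, -5]]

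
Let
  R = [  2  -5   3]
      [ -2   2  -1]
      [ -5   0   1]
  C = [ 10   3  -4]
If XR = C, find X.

Since R sits to the right of X, X = CR⁻¹.
det R = -1; the adjugate gives R⁻¹ = [[-2, -5, 1], [-7, -17, 4], [-10, -25, 6]].
X = CR⁻¹ = [[10, 3, -4]] · [[-2, -5, 1], [-7, -17, 4], [-10, -25, 6]] = [[-1, -1, -2]].

X = [[-1, -1, -2]]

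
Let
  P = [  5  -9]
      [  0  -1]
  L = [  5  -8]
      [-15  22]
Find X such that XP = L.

X = [[1, -1], [-3, 5]]

P is on the right of X, so right-multiply by P⁻¹: X = LP⁻¹.
det P = -5; the adjugate gives P⁻¹ = [[1/5, -9/5], [0, -1]].
X = LP⁻¹ = [[5, -8], [-15, 22]] · [[1/5, -9/5], [0, -1]] = [[1, -1], [-3, 5]].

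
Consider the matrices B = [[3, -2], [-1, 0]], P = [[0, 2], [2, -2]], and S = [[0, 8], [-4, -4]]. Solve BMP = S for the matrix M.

M = [[4, 2], [4, 3]]

Isolating M: multiply by B⁻¹ from the left and P⁻¹ from the right, so M = B⁻¹SP⁻¹.
det B = -2, so B⁻¹ = [[0, -1], [-1/2, -3/2]].
det P = -4; the adjugate gives P⁻¹ = [[1/2, 1/2], [1/2, 0]].
B⁻¹S = [[4, 4], [6, 2]].
M = (B⁻¹S)P⁻¹ = [[4, 2], [4, 3]].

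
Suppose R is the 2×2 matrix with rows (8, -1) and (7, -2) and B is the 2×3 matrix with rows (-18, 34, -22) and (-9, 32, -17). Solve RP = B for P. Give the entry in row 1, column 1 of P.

-3

R is on the left of P, so left-multiply by R⁻¹: P = R⁻¹B.
R has determinant -9; R⁻¹ = [[2/9, -1/9], [7/9, -8/9]].
P = R⁻¹B = [[2/9, -1/9], [7/9, -8/9]] · [[-18, 34, -22], [-9, 32, -17]] = [[-3, 4, -3], [-6, -2, -2]].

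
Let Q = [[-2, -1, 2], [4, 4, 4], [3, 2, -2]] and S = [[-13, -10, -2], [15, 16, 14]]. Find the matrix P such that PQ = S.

Right-multiplying both sides by Q⁻¹ gives P = SQ⁻¹.
det Q = 4, so Q⁻¹ = [[-4, 1/2, -3], [5, -1/2, 4], [-1, 1/4, -1]].
P = SQ⁻¹ = [[-13, -10, -2], [15, 16, 14]] · [[-4, 1/2, -3], [5, -1/2, 4], [-1, 1/4, -1]] = [[4, -2, 1], [6, 3, 5]].

P = [[4, -2, 1], [6, 3, 5]]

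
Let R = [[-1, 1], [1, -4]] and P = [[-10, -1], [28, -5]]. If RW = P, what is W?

W = [[4, 3], [-6, 2]]

Left-multiplying both sides by R⁻¹ gives W = R⁻¹P.
det R = 3, so R⁻¹ = [[-4/3, -1/3], [-1/3, -1/3]].
W = R⁻¹P = [[-4/3, -1/3], [-1/3, -1/3]] · [[-10, -1], [28, -5]] = [[4, 3], [-6, 2]].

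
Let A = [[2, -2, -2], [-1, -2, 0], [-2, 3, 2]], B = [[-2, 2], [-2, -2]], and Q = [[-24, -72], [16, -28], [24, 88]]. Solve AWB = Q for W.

W = [[3, 5], [4, -4], [5, -3]]

Isolating W: multiply by A⁻¹ from the left and B⁻¹ from the right, so W = A⁻¹QB⁻¹.
det A = 2, so A⁻¹ = [[-2, -1, -2], [1, 0, 1], [-7/2, -1, -3]].
det B = 8; the adjugate gives B⁻¹ = [[-1/4, -1/4], [1/4, -1/4]].
A⁻¹Q = [[-16, -4], [0, 16], [-4, 16]].
W = (A⁻¹Q)B⁻¹ = [[3, 5], [4, -4], [5, -3]].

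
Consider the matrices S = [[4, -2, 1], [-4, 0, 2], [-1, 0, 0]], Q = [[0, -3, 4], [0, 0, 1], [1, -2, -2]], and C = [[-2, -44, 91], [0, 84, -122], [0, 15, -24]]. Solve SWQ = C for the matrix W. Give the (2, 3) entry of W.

1

Left-multiply by S⁻¹ and right-multiply by Q⁻¹: W = S⁻¹CQ⁻¹.
S has determinant 4; S⁻¹ = [[0, 0, -1], [-1/2, 1/4, -3], [0, 1/2, -2]].
Q has determinant -3; Q⁻¹ = [[-2/3, 14/3, 1], [-1/3, 4/3, 0], [0, 1, 0]].
S⁻¹C = [[0, -15, 24], [1, -2, -4], [0, 12, -13]].
W = (S⁻¹C)Q⁻¹ = [[5, 4, 0], [0, -2, 1], [-4, 3, 0]].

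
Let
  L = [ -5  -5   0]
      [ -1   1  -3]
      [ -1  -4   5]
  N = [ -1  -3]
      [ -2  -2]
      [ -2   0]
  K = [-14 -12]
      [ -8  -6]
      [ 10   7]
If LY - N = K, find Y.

Y = [[5, -2], [-2, 5], [1, 5]]

LY = K + N = [[-15, -15], [-10, -8], [8, 7]].
Since L multiplies Y on the left, Y = L⁻¹(K + N).
det L = -5; the adjugate gives L⁻¹ = [[7/5, -5, -3], [-8/5, 5, 3], [-1, 3, 2]].
Y = L⁻¹(K + N) = [[5, -2], [-2, 5], [1, 5]].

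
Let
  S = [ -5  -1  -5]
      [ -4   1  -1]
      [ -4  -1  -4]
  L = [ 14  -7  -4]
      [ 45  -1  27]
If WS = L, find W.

W = [[6, -6, -5], [-1, -6, -4]]

Right-multiplying both sides by S⁻¹ gives W = LS⁻¹.
S has determinant -3; S⁻¹ = [[5/3, -1/3, -2], [4, 0, -5], [-8/3, 1/3, 3]].
W = LS⁻¹ = [[14, -7, -4], [45, -1, 27]] · [[5/3, -1/3, -2], [4, 0, -5], [-8/3, 1/3, 3]] = [[6, -6, -5], [-1, -6, -4]].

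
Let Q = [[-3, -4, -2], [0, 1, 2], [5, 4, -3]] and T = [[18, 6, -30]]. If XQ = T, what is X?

Since Q sits to the right of X, X = TQ⁻¹.
det Q = 3, so Q⁻¹ = [[-11/3, -20/3, -2], [10/3, 19/3, 2], [-5/3, -8/3, -1]].
X = TQ⁻¹ = [[18, 6, -30]] · [[-11/3, -20/3, -2], [10/3, 19/3, 2], [-5/3, -8/3, -1]] = [[4, -2, 6]].

X = [[4, -2, 6]]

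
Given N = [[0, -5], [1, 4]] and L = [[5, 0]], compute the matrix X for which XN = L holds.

X = [[4, 5]]

N is on the right of X, so right-multiply by N⁻¹: X = LN⁻¹.
N has determinant 5; N⁻¹ = [[4/5, 1], [-1/5, 0]].
X = LN⁻¹ = [[5, 0]] · [[4/5, 1], [-1/5, 0]] = [[4, 5]].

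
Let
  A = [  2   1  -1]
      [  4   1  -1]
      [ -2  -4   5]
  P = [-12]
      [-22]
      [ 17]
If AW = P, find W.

Left-multiplying both sides by A⁻¹ gives W = A⁻¹P.
A has determinant -2; A⁻¹ = [[-1/2, 1/2, 0], [9, -4, 1], [7, -3, 1]].
W = A⁻¹P = [[-1/2, 1/2, 0], [9, -4, 1], [7, -3, 1]] · [[-12], [-22], [17]] = [[-5], [-3], [-1]].

W = [[-5], [-3], [-1]]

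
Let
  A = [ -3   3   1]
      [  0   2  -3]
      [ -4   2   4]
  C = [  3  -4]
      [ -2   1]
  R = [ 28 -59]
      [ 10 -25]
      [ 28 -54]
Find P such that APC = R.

P = [[-2, 1], [4, 5], [0, 1]]

P = A⁻¹RC⁻¹ (apply A⁻¹ on the left and C⁻¹ on the right).
det A = 2; the adjugate gives A⁻¹ = [[7, -5, -11/2], [6, -4, -9/2], [4, -3, -3]].
det C = -5, so C⁻¹ = [[-1/5, -4/5], [-2/5, -3/5]].
A⁻¹R = [[-8, 9], [2, -11], [-2, 1]].
P = (A⁻¹R)C⁻¹ = [[-2, 1], [4, 5], [0, 1]].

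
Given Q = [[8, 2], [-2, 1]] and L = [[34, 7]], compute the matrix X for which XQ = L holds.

X = [[4, -1]]

Right-multiplying both sides by Q⁻¹ gives X = LQ⁻¹.
det Q = 12, so Q⁻¹ = [[1/12, -1/6], [1/6, 2/3]].
X = LQ⁻¹ = [[34, 7]] · [[1/12, -1/6], [1/6, 2/3]] = [[4, -1]].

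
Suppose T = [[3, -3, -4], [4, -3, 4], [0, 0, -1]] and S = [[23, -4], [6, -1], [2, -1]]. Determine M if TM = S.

T is on the left of M, so left-multiply by T⁻¹: M = T⁻¹S.
T has determinant -3; T⁻¹ = [[-1, 1, 8], [-4/3, 1, 28/3], [0, 0, -1]].
M = T⁻¹S = [[-1, 1, 8], [-4/3, 1, 28/3], [0, 0, -1]] · [[23, -4], [6, -1], [2, -1]] = [[-1, -5], [-6, -5], [-2, 1]].

M = [[-1, -5], [-6, -5], [-2, 1]]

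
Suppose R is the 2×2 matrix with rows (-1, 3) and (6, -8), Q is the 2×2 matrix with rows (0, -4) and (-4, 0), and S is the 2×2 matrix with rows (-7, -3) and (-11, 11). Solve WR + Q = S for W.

WR = S − Q = [[-7, 1], [-7, 11]].
R is on the right of W, so right-multiply by R⁻¹: W = (S − Q)R⁻¹.
det R = -10; the adjugate gives R⁻¹ = [[4/5, 3/10], [3/5, 1/10]].
W = (S − Q)R⁻¹ = [[-5, -2], [1, -1]].

W = [[-5, -2], [1, -1]]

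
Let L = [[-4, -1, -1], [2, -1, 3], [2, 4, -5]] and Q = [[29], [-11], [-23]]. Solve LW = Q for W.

W = [[-6], [-4], [-1]]

L is on the left of W, so left-multiply by L⁻¹: W = L⁻¹Q.
L has determinant 2; L⁻¹ = [[-7/2, -9/2, -2], [8, 11, 5], [5, 7, 3]].
W = L⁻¹Q = [[-7/2, -9/2, -2], [8, 11, 5], [5, 7, 3]] · [[29], [-11], [-23]] = [[-6], [-4], [-1]].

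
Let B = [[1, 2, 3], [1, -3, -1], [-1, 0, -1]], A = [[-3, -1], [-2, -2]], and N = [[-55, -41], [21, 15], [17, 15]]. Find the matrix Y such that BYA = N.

Y = [[-4, 5], [-2, 3], [5, 2]]

Isolating Y: multiply by B⁻¹ from the left and A⁻¹ from the right, so Y = B⁻¹NA⁻¹.
det B = -2; the adjugate gives B⁻¹ = [[-3/2, -1, -7/2], [-1, -1, -2], [3/2, 1, 5/2]].
det A = 4, so A⁻¹ = [[-1/2, 1/4], [1/2, -3/4]].
B⁻¹N = [[2, -6], [0, -4], [-19, -9]].
Y = (B⁻¹N)A⁻¹ = [[-4, 5], [-2, 3], [5, 2]].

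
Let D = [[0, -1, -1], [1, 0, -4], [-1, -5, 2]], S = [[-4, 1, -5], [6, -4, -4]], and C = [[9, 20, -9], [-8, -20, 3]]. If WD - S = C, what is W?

W = [[4, 0, -5], [-1, 3, 5]]

WD = C + S = [[5, 21, -14], [-2, -24, -1]].
Since D sits to the right of W, W = (C + S)D⁻¹.
det D = 3; the adjugate gives D⁻¹ = [[-20/3, 7/3, 4/3], [2/3, -1/3, -1/3], [-5/3, 1/3, 1/3]].
W = (C + S)D⁻¹ = [[4, 0, -5], [-1, 3, 5]].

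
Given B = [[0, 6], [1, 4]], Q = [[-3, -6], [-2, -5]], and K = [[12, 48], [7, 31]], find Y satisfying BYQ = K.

Y = B⁻¹KQ⁻¹ (apply B⁻¹ on the left and Q⁻¹ on the right).
B has determinant -6; B⁻¹ = [[-2/3, 1], [1/6, 0]].
det Q = 3, so Q⁻¹ = [[-5/3, 2], [2/3, -1]].
B⁻¹K = [[-1, -1], [2, 8]].
Y = (B⁻¹K)Q⁻¹ = [[1, -1], [2, -4]].

Y = [[1, -1], [2, -4]]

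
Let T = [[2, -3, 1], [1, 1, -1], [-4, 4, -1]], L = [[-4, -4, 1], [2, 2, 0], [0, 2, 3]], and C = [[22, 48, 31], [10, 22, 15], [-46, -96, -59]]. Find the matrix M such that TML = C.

M = [[-5, -2, 5], [-2, 0, -2], [-4, -1, -3]]

M = T⁻¹CL⁻¹ (apply T⁻¹ on the left and L⁻¹ on the right).
T has determinant -1; T⁻¹ = [[-3, -1, -2], [-5, -2, -3], [-8, -4, -5]].
det L = 4; the adjugate gives L⁻¹ = [[3/2, 7/2, -1/2], [-3/2, -3, 1/2], [1, 2, 0]].
T⁻¹C = [[16, 26, 10], [8, 4, -8], [14, 8, -13]].
M = (T⁻¹C)L⁻¹ = [[-5, -2, 5], [-2, 0, -2], [-4, -1, -3]].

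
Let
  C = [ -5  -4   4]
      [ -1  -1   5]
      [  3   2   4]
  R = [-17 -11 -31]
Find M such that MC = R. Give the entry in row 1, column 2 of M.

-3

Right-multiplying both sides by C⁻¹ gives M = RC⁻¹.
C has determinant -2; C⁻¹ = [[7, -12, 8], [-19/2, 16, -21/2], [-1/2, 1, -1/2]].
M = RC⁻¹ = [[-17, -11, -31]] · [[7, -12, 8], [-19/2, 16, -21/2], [-1/2, 1, -1/2]] = [[1, -3, -5]].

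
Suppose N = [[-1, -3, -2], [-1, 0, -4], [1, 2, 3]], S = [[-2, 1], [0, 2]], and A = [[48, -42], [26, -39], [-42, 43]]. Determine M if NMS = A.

M = [[5, 5], [5, 0], [2, 2]]

Left-multiply by N⁻¹ and right-multiply by S⁻¹: M = N⁻¹AS⁻¹.
det N = -1; the adjugate gives N⁻¹ = [[-8, -5, -12], [1, 1, 2], [2, 1, 3]].
det S = -4; the adjugate gives S⁻¹ = [[-1/2, 1/4], [0, 1/2]].
N⁻¹A = [[-10, 15], [-10, 5], [-4, 6]].
M = (N⁻¹A)S⁻¹ = [[5, 5], [5, 0], [2, 2]].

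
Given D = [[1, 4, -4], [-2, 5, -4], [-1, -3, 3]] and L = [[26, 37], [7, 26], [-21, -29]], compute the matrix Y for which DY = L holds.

Since D multiplies Y on the left, Y = D⁻¹L.
det D = -1, so D⁻¹ = [[-3, 0, -4], [-10, 1, -12], [-11, 1, -13]].
Y = D⁻¹L = [[-3, 0, -4], [-10, 1, -12], [-11, 1, -13]] · [[26, 37], [7, 26], [-21, -29]] = [[6, 5], [-1, 4], [-6, -4]].

Y = [[6, 5], [-1, 4], [-6, -4]]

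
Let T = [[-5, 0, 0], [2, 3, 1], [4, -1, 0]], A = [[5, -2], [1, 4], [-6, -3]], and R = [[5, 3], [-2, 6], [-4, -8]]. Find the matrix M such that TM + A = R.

M = [[0, -1], [-2, 1], [3, 1]]

TM = R − A = [[0, 5], [-3, 2], [2, -5]].
T is on the left of M, so left-multiply by T⁻¹: M = T⁻¹(R − A).
T has determinant -5; T⁻¹ = [[-1/5, 0, 0], [-4/5, 0, -1], [14/5, 1, 3]].
M = T⁻¹(R − A) = [[0, -1], [-2, 1], [3, 1]].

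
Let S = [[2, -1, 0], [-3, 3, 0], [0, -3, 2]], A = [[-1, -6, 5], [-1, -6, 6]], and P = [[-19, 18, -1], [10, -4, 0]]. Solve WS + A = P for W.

WS = P − A = [[-18, 24, -6], [11, 2, -6]].
Since S sits to the right of W, W = (P − A)S⁻¹.
det S = 6; the adjugate gives S⁻¹ = [[1, 1/3, 0], [1, 2/3, 0], [3/2, 1, 1/2]].
W = (P − A)S⁻¹ = [[-3, 4, -3], [4, -1, -3]].

W = [[-3, 4, -3], [4, -1, -3]]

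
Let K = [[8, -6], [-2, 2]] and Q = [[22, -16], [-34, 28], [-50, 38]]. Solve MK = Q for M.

K is on the right of M, so right-multiply by K⁻¹: M = QK⁻¹.
det K = 4; the adjugate gives K⁻¹ = [[1/2, 3/2], [1/2, 2]].
M = QK⁻¹ = [[22, -16], [-34, 28], [-50, 38]] · [[1/2, 3/2], [1/2, 2]] = [[3, 1], [-3, 5], [-6, 1]].

M = [[3, 1], [-3, 5], [-6, 1]]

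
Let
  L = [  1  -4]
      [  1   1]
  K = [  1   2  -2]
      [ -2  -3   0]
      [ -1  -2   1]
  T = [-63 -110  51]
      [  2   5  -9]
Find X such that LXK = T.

X = [[0, 4, 3], [5, -3, -2]]

X = L⁻¹TK⁻¹ (apply L⁻¹ on the left and K⁻¹ on the right).
L has determinant 5; L⁻¹ = [[1/5, 4/5], [-1/5, 1/5]].
det K = -1; the adjugate gives K⁻¹ = [[3, -2, 6], [-2, 1, -4], [-1, 0, -1]].
L⁻¹T = [[-11, -18, 3], [13, 23, -12]].
X = (L⁻¹T)K⁻¹ = [[0, 4, 3], [5, -3, -2]].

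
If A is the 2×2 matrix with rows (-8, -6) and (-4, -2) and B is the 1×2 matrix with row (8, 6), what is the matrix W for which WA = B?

W = [[-1, 0]]

Right-multiplying both sides by A⁻¹ gives W = BA⁻¹.
A has determinant -8; A⁻¹ = [[1/4, -3/4], [-1/2, 1]].
W = BA⁻¹ = [[8, 6]] · [[1/4, -3/4], [-1/2, 1]] = [[-1, 0]].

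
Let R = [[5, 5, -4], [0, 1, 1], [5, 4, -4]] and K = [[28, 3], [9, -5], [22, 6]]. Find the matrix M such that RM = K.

Left-multiplying both sides by R⁻¹ gives M = R⁻¹K.
R has determinant 5; R⁻¹ = [[-8/5, 4/5, 9/5], [1, 0, -1], [-1, 1, 1]].
M = R⁻¹K = [[-8/5, 4/5, 9/5], [1, 0, -1], [-1, 1, 1]] · [[28, 3], [9, -5], [22, 6]] = [[2, 2], [6, -3], [3, -2]].

M = [[2, 2], [6, -3], [3, -2]]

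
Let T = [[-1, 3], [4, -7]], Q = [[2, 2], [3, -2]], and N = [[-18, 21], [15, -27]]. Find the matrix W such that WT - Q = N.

W = [[-4, -5], [2, 5]]

WT = N + Q = [[-16, 23], [18, -29]].
Since T sits to the right of W, W = (N + Q)T⁻¹.
det T = -5, so T⁻¹ = [[7/5, 3/5], [4/5, 1/5]].
W = (N + Q)T⁻¹ = [[-4, -5], [2, 5]].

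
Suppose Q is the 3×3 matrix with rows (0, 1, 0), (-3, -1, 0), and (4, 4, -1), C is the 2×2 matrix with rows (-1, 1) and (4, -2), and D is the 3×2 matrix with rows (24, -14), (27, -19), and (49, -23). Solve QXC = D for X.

X = Q⁻¹DC⁻¹ (apply Q⁻¹ on the left and C⁻¹ on the right).
det Q = -3; the adjugate gives Q⁻¹ = [[-1/3, -1/3, 0], [1, 0, 0], [8/3, -4/3, -1]].
det C = -2, so C⁻¹ = [[1, 1/2], [2, 1/2]].
Q⁻¹D = [[-17, 11], [24, -14], [-21, 11]].
X = (Q⁻¹D)C⁻¹ = [[5, -3], [-4, 5], [1, -5]].

X = [[5, -3], [-4, 5], [1, -5]]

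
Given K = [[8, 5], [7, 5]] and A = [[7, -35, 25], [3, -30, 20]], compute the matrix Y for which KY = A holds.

Y = [[4, -5, 5], [-5, 1, -3]]

Since K multiplies Y on the left, Y = K⁻¹A.
det K = 5; the adjugate gives K⁻¹ = [[1, -1], [-7/5, 8/5]].
Y = K⁻¹A = [[1, -1], [-7/5, 8/5]] · [[7, -35, 25], [3, -30, 20]] = [[4, -5, 5], [-5, 1, -3]].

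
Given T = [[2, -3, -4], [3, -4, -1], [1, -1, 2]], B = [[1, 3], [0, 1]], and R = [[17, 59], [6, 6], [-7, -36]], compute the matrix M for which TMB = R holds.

M = [[2, -3], [1, 2], [-4, -5]]

M = T⁻¹RB⁻¹ (apply T⁻¹ on the left and B⁻¹ on the right).
det T = -1; the adjugate gives T⁻¹ = [[9, -10, 13], [7, -8, 10], [-1, 1, -1]].
det B = 1; the adjugate gives B⁻¹ = [[1, -3], [0, 1]].
T⁻¹R = [[2, 3], [1, 5], [-4, -17]].
M = (T⁻¹R)B⁻¹ = [[2, -3], [1, 2], [-4, -5]].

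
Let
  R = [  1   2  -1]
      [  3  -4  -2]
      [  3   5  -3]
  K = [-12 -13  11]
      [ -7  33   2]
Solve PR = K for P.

R is on the right of P, so right-multiply by R⁻¹: P = KR⁻¹.
det R = 1; the adjugate gives R⁻¹ = [[22, 1, -8], [3, 0, -1], [27, 1, -10]].
P = KR⁻¹ = [[-12, -13, 11], [-7, 33, 2]] · [[22, 1, -8], [3, 0, -1], [27, 1, -10]] = [[-6, -1, -1], [-1, -5, 3]].

P = [[-6, -1, -1], [-1, -5, 3]]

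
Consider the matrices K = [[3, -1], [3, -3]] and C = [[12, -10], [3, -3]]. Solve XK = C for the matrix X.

X = [[1, 3], [0, 1]]

Since K sits to the right of X, X = CK⁻¹.
K has determinant -6; K⁻¹ = [[1/2, -1/6], [1/2, -1/2]].
X = CK⁻¹ = [[12, -10], [3, -3]] · [[1/2, -1/6], [1/2, -1/2]] = [[1, 3], [0, 1]].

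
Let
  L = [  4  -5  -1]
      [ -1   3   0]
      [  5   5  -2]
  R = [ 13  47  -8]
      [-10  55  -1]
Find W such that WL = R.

Right-multiplying both sides by L⁻¹ gives W = RL⁻¹.
det L = 6, so L⁻¹ = [[-1, -5/2, 1/2], [-1/3, -1/2, 1/6], [-10/3, -15/2, 7/6]].
W = RL⁻¹ = [[13, 47, -8], [-10, 55, -1]] · [[-1, -5/2, 1/2], [-1/3, -1/2, 1/6], [-10/3, -15/2, 7/6]] = [[-2, 4, 5], [-5, 5, 3]].

W = [[-2, 4, 5], [-5, 5, 3]]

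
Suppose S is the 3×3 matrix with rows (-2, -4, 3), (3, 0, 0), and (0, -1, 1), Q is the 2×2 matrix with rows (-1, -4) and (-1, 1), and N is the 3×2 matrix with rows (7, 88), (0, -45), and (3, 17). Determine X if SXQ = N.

X = [[3, -3], [1, -3], [-3, -2]]

Isolating X: multiply by S⁻¹ from the left and Q⁻¹ from the right, so X = S⁻¹NQ⁻¹.
S has determinant 3; S⁻¹ = [[0, 1/3, 0], [-1, -2/3, 3], [-1, -2/3, 4]].
Q has determinant -5; Q⁻¹ = [[-1/5, -4/5], [-1/5, 1/5]].
S⁻¹N = [[0, -15], [2, -7], [5, 10]].
X = (S⁻¹N)Q⁻¹ = [[3, -3], [1, -3], [-3, -2]].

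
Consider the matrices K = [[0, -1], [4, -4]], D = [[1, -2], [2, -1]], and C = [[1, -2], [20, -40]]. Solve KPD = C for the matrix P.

Left-multiply by K⁻¹ and right-multiply by D⁻¹: P = K⁻¹CD⁻¹.
det K = 4, so K⁻¹ = [[-1, 1/4], [-1, 0]].
det D = 3; the adjugate gives D⁻¹ = [[-1/3, 2/3], [-2/3, 1/3]].
K⁻¹C = [[4, -8], [-1, 2]].
P = (K⁻¹C)D⁻¹ = [[4, 0], [-1, 0]].

P = [[4, 0], [-1, 0]]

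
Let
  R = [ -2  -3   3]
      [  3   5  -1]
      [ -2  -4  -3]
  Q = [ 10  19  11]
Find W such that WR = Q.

W = [[3, 4, -2]]

Right-multiplying both sides by R⁻¹ gives W = QR⁻¹.
det R = -1, so R⁻¹ = [[19, 21, 12], [-11, -12, -7], [2, 2, 1]].
W = QR⁻¹ = [[10, 19, 11]] · [[19, 21, 12], [-11, -12, -7], [2, 2, 1]] = [[3, 4, -2]].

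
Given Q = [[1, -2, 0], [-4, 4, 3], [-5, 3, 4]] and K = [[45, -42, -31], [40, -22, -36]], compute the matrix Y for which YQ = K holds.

Y = [[5, -5, -4], [-6, -4, -6]]

Right-multiplying both sides by Q⁻¹ gives Y = KQ⁻¹.
Q has determinant 5; Q⁻¹ = [[7/5, 8/5, -6/5], [1/5, 4/5, -3/5], [8/5, 7/5, -4/5]].
Y = KQ⁻¹ = [[45, -42, -31], [40, -22, -36]] · [[7/5, 8/5, -6/5], [1/5, 4/5, -3/5], [8/5, 7/5, -4/5]] = [[5, -5, -4], [-6, -4, -6]].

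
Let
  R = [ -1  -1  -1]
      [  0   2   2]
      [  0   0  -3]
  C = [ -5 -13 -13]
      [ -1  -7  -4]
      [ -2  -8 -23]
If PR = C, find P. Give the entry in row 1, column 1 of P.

Right-multiplying both sides by R⁻¹ gives P = CR⁻¹.
R has determinant 6; R⁻¹ = [[-1, -1/2, 0], [0, 1/2, 1/3], [0, 0, -1/3]].
P = CR⁻¹ = [[-5, -13, -13], [-1, -7, -4], [-2, -8, -23]] · [[-1, -1/2, 0], [0, 1/2, 1/3], [0, 0, -1/3]] = [[5, -4, 0], [1, -3, -1], [2, -3, 5]].

5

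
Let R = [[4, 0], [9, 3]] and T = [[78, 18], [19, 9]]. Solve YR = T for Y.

Y = [[6, 6], [-2, 3]]

R is on the right of Y, so right-multiply by R⁻¹: Y = TR⁻¹.
R has determinant 12; R⁻¹ = [[1/4, 0], [-3/4, 1/3]].
Y = TR⁻¹ = [[78, 18], [19, 9]] · [[1/4, 0], [-3/4, 1/3]] = [[6, 6], [-2, 3]].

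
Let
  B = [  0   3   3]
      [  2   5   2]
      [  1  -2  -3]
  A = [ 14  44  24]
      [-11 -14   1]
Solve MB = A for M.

Since B sits to the right of M, M = AB⁻¹.
det B = -3; the adjugate gives B⁻¹ = [[11/3, -1, 3], [-8/3, 1, -2], [3, -1, 2]].
M = AB⁻¹ = [[14, 44, 24], [-11, -14, 1]] · [[11/3, -1, 3], [-8/3, 1, -2], [3, -1, 2]] = [[6, 6, 2], [0, -4, -3]].

M = [[6, 6, 2], [0, -4, -3]]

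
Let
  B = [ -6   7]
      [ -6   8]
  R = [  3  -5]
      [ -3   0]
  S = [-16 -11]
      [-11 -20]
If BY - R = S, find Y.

BY = S + R = [[-13, -16], [-14, -20]].
Left-multiplying both sides by B⁻¹ gives Y = B⁻¹(S + R).
det B = -6; the adjugate gives B⁻¹ = [[-4/3, 7/6], [-1, 1]].
Y = B⁻¹(S + R) = [[1, -2], [-1, -4]].

Y = [[1, -2], [-1, -4]]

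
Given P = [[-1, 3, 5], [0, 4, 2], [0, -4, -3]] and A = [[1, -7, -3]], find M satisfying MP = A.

Since P sits to the right of M, M = AP⁻¹.
det P = 4; the adjugate gives P⁻¹ = [[-1, -11/4, -7/2], [0, 3/4, 1/2], [0, -1, -1]].
M = AP⁻¹ = [[1, -7, -3]] · [[-1, -11/4, -7/2], [0, 3/4, 1/2], [0, -1, -1]] = [[-1, -5, -4]].

M = [[-1, -5, -4]]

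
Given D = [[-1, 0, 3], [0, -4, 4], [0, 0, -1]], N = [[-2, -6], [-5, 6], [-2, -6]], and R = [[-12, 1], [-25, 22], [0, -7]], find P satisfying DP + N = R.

DP = R − N = [[-10, 7], [-20, 16], [2, -1]].
Left-multiplying both sides by D⁻¹ gives P = D⁻¹(R − N).
D has determinant -4; D⁻¹ = [[-1, 0, -3], [0, -1/4, -1], [0, 0, -1]].
P = D⁻¹(R − N) = [[4, -4], [3, -3], [-2, 1]].

P = [[4, -4], [3, -3], [-2, 1]]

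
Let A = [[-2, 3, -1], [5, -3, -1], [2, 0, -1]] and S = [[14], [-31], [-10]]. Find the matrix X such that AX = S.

X = [[-3], [4], [4]]

Since A multiplies X on the left, X = A⁻¹S.
A has determinant -3; A⁻¹ = [[-1, -1, 2], [-1, -4/3, 7/3], [-2, -2, 3]].
X = A⁻¹S = [[-1, -1, 2], [-1, -4/3, 7/3], [-2, -2, 3]] · [[14], [-31], [-10]] = [[-3], [4], [4]].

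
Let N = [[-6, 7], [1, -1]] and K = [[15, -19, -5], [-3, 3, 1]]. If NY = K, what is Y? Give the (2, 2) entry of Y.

Since N multiplies Y on the left, Y = N⁻¹K.
det N = -1; the adjugate gives N⁻¹ = [[1, 7], [1, 6]].
Y = N⁻¹K = [[1, 7], [1, 6]] · [[15, -19, -5], [-3, 3, 1]] = [[-6, 2, 2], [-3, -1, 1]].

-1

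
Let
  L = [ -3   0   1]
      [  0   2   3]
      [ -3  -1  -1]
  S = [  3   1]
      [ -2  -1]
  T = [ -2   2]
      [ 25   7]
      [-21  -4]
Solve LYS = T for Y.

Y = L⁻¹TS⁻¹ (apply L⁻¹ on the left and S⁻¹ on the right).
det L = 3; the adjugate gives L⁻¹ = [[1/3, -1/3, -2/3], [-3, 2, 3], [2, -1, -2]].
S has determinant -1; S⁻¹ = [[1, 1], [-2, -3]].
L⁻¹T = [[5, 1], [-7, -4], [13, 5]].
Y = (L⁻¹T)S⁻¹ = [[3, 2], [1, 5], [3, -2]].

Y = [[3, 2], [1, 5], [3, -2]]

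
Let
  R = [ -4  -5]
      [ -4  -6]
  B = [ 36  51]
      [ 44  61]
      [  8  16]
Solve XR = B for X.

X = [[-3, -6], [-5, -6], [4, -6]]

R is on the right of X, so right-multiply by R⁻¹: X = BR⁻¹.
det R = 4, so R⁻¹ = [[-3/2, 5/4], [1, -1]].
X = BR⁻¹ = [[36, 51], [44, 61], [8, 16]] · [[-3/2, 5/4], [1, -1]] = [[-3, -6], [-5, -6], [4, -6]].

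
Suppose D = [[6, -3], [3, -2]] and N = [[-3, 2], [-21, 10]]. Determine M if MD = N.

Since D sits to the right of M, M = ND⁻¹.
det D = -3; the adjugate gives D⁻¹ = [[2/3, -1], [1, -2]].
M = ND⁻¹ = [[-3, 2], [-21, 10]] · [[2/3, -1], [1, -2]] = [[0, -1], [-4, 1]].

M = [[0, -1], [-4, 1]]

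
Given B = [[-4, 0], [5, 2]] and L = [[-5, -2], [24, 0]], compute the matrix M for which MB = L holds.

Right-multiplying both sides by B⁻¹ gives M = LB⁻¹.
det B = -8, so B⁻¹ = [[-1/4, 0], [5/8, 1/2]].
M = LB⁻¹ = [[-5, -2], [24, 0]] · [[-1/4, 0], [5/8, 1/2]] = [[0, -1], [-6, 0]].

M = [[0, -1], [-6, 0]]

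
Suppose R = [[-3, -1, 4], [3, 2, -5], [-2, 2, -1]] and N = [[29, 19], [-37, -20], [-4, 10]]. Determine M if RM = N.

M = [[-5, -6], [-6, -1], [2, 0]]

R is on the left of M, so left-multiply by R⁻¹: M = R⁻¹N.
det R = 3; the adjugate gives R⁻¹ = [[8/3, 7/3, -1], [13/3, 11/3, -1], [10/3, 8/3, -1]].
M = R⁻¹N = [[8/3, 7/3, -1], [13/3, 11/3, -1], [10/3, 8/3, -1]] · [[29, 19], [-37, -20], [-4, 10]] = [[-5, -6], [-6, -1], [2, 0]].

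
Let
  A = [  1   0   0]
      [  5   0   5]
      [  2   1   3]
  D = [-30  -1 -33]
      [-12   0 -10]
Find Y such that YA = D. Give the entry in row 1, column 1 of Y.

A is on the right of Y, so right-multiply by A⁻¹: Y = DA⁻¹.
det A = -5, so A⁻¹ = [[1, 0, 0], [1, -3/5, 1], [-1, 1/5, 0]].
Y = DA⁻¹ = [[-30, -1, -33], [-12, 0, -10]] · [[1, 0, 0], [1, -3/5, 1], [-1, 1/5, 0]] = [[2, -6, -1], [-2, -2, 0]].

2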